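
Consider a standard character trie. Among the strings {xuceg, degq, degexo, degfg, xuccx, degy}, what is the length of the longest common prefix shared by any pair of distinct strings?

Look for the deepest trie node that still has at least two words in its subtree.
e.g. "degexo" and "degfg" share the prefix "deg" of length 3; no pair shares a longer one.
Longest shared-prefix length: 3

3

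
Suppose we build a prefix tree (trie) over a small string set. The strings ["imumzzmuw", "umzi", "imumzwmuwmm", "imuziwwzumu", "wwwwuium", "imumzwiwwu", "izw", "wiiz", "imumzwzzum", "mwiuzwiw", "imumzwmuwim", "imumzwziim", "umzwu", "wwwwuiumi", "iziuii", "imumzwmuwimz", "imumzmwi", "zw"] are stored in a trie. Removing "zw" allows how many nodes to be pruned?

2

After clearing the end-marker at "zw", prune upward until reaching a node still needed by another word.
No other word shares any prefix with "zw", so all 2 of its nodes go.
Nodes removed: 2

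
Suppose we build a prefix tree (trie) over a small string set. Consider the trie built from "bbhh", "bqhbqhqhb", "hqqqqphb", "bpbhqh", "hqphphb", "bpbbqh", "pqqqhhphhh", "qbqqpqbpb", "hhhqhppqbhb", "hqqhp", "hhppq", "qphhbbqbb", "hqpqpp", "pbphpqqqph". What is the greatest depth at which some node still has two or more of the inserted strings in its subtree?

Equivalently: take the maximum, over all pairs, of their longest common prefix length.
"bpbbqh" and "bpbhqh" agree on "bpb" (3 characters) before diverging; nothing deeper is shared.
Longest shared-prefix length: 3

3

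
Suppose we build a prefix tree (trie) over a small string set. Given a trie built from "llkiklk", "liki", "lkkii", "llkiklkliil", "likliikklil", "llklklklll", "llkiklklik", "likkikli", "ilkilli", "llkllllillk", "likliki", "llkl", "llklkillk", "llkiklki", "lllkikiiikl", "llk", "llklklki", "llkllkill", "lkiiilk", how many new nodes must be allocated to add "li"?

Every character of "li" already lies on an existing path (it is a prefix of some stored word).
No new nodes are needed: 0.

0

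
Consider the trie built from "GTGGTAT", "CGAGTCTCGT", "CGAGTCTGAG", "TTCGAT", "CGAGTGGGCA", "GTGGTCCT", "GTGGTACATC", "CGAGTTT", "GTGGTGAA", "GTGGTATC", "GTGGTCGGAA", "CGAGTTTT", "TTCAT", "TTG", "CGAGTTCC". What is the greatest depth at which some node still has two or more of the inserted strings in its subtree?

The deepest shared node is where two words last agree before diverging.
e.g. "CGAGTCTCGT" and "CGAGTCTGAG" share the prefix "CGAGTCT" of length 7; no pair shares a longer one.
Longest shared-prefix length: 7

7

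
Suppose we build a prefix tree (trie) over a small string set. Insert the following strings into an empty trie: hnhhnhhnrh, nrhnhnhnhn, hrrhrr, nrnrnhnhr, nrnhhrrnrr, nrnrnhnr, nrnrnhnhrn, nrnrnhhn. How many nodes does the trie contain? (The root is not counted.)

For each word, the new-node count is its length minus the longest prefix already in the trie:
  "hnhhnhhnrh" → 10 new (h, n, h, h, n, h, h, n, r, h)
  "nrhnhnhnhn" → 10 new (n, r, h, n, h, n, h, n, h, n)
  "hrrhrr" → prefix "h" already present; 5 new (r, r, h, r, r)
  "nrnrnhnhr" → prefix "nr" already present; 7 new (n, r, n, h, n, h, r)
  "nrnhhrrnrr" → prefix "nrn" already present; 7 new (h, h, r, r, n, r, r)
  "nrnrnhnr" → prefix "nrnrnhn" already present; 1 new (r)
  "nrnrnhnhrn" → prefix "nrnrnhnhr" already present; 1 new (n)
  "nrnrnhhn" → prefix "nrnrnh" already present; 2 new (h, n)
Total nodes = 10 + 10 + 5 + 7 + 7 + 1 + 1 + 2 = 43

43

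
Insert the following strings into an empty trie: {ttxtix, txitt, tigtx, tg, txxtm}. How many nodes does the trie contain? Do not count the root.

Trie structure (* marks end of a word):
(root)
└─ t
   ├─ g *
   ├─ i
   │  └─ g
   │     └─ t
   │        └─ x *
   ├─ t
   │  └─ x
   │     └─ t
   │        └─ i
   │           └─ x *
   └─ x
      ├─ i
      │  └─ t
      │     └─ t *
      └─ x
         └─ t
            └─ m *
Counting every labelled node above: 18.

18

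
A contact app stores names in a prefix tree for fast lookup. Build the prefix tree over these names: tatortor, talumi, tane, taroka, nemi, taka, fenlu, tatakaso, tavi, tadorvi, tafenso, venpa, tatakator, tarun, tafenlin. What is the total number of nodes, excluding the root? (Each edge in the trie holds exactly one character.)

59

Trace insertions, counting only characters that open a new branch:
  "tatortor" → 8 new (t, a, t, o, r, t, o, r)
  "talumi" → prefix "ta" already present; 4 new (l, u, m, i)
  "tane" → prefix "ta" already present; 2 new (n, e)
  "taroka" → prefix "ta" already present; 4 new (r, o, k, a)
  "nemi" → 4 new (n, e, m, i)
  "taka" → prefix "ta" already present; 2 new (k, a)
  "fenlu" → 5 new (f, e, n, l, u)
  "tatakaso" → prefix "tat" already present; 5 new (a, k, a, s, o)
  "tavi" → prefix "ta" already present; 2 new (v, i)
  "tadorvi" → prefix "ta" already present; 5 new (d, o, r, v, i)
  "tafenso" → prefix "ta" already present; 5 new (f, e, n, s, o)
  "venpa" → 5 new (v, e, n, p, a)
  "tatakator" → prefix "tataka" already present; 3 new (t, o, r)
  "tarun" → prefix "tar" already present; 2 new (u, n)
  "tafenlin" → prefix "tafen" already present; 3 new (l, i, n)
Total nodes = 8 + 4 + 2 + 4 + 4 + 2 + 5 + 5 + 2 + 5 + 5 + 5 + 3 + 2 + 3 = 59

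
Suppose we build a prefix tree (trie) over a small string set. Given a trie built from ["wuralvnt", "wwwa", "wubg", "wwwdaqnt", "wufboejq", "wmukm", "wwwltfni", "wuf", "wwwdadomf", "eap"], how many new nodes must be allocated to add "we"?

"w" is already a path in the trie; the remaining "e" must be added.
Each of the 1 remaining characters creates one node.

1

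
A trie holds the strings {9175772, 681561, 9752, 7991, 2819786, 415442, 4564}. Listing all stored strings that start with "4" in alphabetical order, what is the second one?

Filter for "4…" and sort: "415442", "4564"
The 2nd is 4564.

4564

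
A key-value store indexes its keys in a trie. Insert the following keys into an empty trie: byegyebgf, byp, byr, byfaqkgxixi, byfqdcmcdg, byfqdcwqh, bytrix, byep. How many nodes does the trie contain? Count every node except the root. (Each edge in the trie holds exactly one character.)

Trace insertions, counting only characters that open a new branch:
  "byegyebgf" → 9 new (b, y, e, g, y, e, b, g, f)
  "byp" → prefix "by" already present; 1 new (p)
  "byr" → prefix "by" already present; 1 new (r)
  "byfaqkgxixi" → prefix "by" already present; 9 new (f, a, q, k, g, x, i, x, i)
  "byfqdcmcdg" → prefix "byf" already present; 7 new (q, d, c, m, c, d, g)
  "byfqdcwqh" → prefix "byfqdc" already present; 3 new (w, q, h)
  "bytrix" → prefix "by" already present; 4 new (t, r, i, x)
  "byep" → prefix "bye" already present; 1 new (p)
Total nodes = 9 + 1 + 1 + 9 + 7 + 3 + 4 + 1 = 35

35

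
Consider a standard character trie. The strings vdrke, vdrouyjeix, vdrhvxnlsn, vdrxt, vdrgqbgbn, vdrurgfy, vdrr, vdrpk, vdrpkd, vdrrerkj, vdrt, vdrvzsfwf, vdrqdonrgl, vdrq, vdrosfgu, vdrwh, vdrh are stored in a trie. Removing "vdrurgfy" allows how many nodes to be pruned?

Walk "vdrurgfy" from the leaf back toward the root, removing each node that no remaining word uses.
The suffix "urgfy" (5 nodes) is used only by "vdrurgfy"; the node for "vdr" still has the child "k", so pruning stops there.
Nodes removed: 5

5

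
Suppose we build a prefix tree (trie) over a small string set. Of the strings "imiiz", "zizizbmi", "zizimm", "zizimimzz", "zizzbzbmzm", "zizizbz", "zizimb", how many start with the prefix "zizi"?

Traverse to the node for "zizi", then collect every word in that subtree.
Matches: "zizimb", "zizimimzz", "zizimm", "zizizbmi", "zizizbz"
Count: 5

5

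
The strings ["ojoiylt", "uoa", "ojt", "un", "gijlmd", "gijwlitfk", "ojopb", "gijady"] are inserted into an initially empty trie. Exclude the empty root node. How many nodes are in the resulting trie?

Trie structure (* marks end of a word):
(root)
├─ g
│  └─ i
│     └─ j
│        ├─ a
│        │  └─ d
│        │     └─ y *
│        ├─ l
│        │  └─ m
│        │     └─ d *
│        └─ w
│           └─ l
│              └─ i
│                 └─ t
│                    └─ f
│                       └─ k *
├─ o
│  └─ j
│     ├─ o
│     │  ├─ i
│     │  │  └─ y
│     │  │     └─ l
│     │  │        └─ t *
│     │  └─ p
│     │     └─ b *
│     └─ t *
└─ u
   ├─ n *
   └─ o
      └─ a *
Counting every labelled node above: 29.

29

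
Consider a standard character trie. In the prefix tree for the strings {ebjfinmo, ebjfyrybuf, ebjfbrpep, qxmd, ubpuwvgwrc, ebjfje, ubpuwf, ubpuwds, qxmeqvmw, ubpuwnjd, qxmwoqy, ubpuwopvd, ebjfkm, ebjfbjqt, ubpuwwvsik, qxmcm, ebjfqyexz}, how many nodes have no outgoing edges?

17

Leaves are exactly the stored words that no other stored word extends.
Those words: "ebjfbjqt", "ebjfbrpep", "ebjfinmo", "ebjfje", "ebjfkm", "ebjfqyexz", "ebjfyrybuf", "qxmcm", "qxmd", "qxmeqvmw", "qxmwoqy", "ubpuwds", "ubpuwf", "ubpuwnjd", "ubpuwopvd", "ubpuwvgwrc", "ubpuwwvsik"
Leaf count: 17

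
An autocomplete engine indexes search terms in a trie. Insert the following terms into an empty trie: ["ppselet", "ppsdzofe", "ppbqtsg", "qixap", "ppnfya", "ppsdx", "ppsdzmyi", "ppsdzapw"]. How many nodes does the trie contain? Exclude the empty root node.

33

Trie structure (* marks end of a word):
(root)
├─ p
│  └─ p
│     ├─ b
│     │  └─ q
│     │     └─ t
│     │        └─ s
│     │           └─ g *
│     ├─ n
│     │  └─ f
│     │     └─ y
│     │        └─ a *
│     └─ s
│        ├─ d
│        │  ├─ x *
│        │  └─ z
│        │     ├─ a
│        │     │  └─ p
│        │     │     └─ w *
│        │     ├─ m
│        │     │  └─ y
│        │     │     └─ i *
│        │     └─ o
│        │        └─ f
│        │           └─ e *
│        └─ e
│           └─ l
│              └─ e
│                 └─ t *
└─ q
   └─ i
      └─ x
         └─ a
            └─ p *
Counting every labelled node above: 33.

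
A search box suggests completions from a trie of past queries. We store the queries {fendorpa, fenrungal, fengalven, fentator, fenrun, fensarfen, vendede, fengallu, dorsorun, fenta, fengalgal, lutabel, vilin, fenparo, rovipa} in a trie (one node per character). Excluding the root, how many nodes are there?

72

Trace insertions, counting only characters that open a new branch:
  "fendorpa" → 8 new (f, e, n, d, o, r, p, a)
  "fenrungal" → prefix "fen" already present; 6 new (r, u, n, g, a, l)
  "fengalven" → prefix "fen" already present; 6 new (g, a, l, v, e, n)
  "fentator" → prefix "fen" already present; 5 new (t, a, t, o, r)
  "fenrun" → prefix "fenrun" already present; 0 new (none)
  "fensarfen" → prefix "fen" already present; 6 new (s, a, r, f, e, n)
  "vendede" → 7 new (v, e, n, d, e, d, e)
  "fengallu" → prefix "fengal" already present; 2 new (l, u)
  "dorsorun" → 8 new (d, o, r, s, o, r, u, n)
  "fenta" → prefix "fenta" already present; 0 new (none)
  "fengalgal" → prefix "fengal" already present; 3 new (g, a, l)
  "lutabel" → 7 new (l, u, t, a, b, e, l)
  "vilin" → prefix "v" already present; 4 new (i, l, i, n)
  "fenparo" → prefix "fen" already present; 4 new (p, a, r, o)
  "rovipa" → 6 new (r, o, v, i, p, a)
Total nodes = 8 + 6 + 6 + 5 + 0 + 6 + 7 + 2 + 8 + 0 + 3 + 7 + 4 + 4 + 6 = 72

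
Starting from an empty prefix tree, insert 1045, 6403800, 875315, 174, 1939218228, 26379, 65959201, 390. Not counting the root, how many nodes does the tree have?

43

Count nodes per top-level branch (shared prefixes stored once):
  '1'-branch (1045, 174, 1939218228): 15 nodes
  '2'-branch (26379): 5 nodes
  '3'-branch (390): 3 nodes
  '6'-branch (6403800, 65959201): 14 nodes
  '8'-branch (875315): 6 nodes
Sum: 43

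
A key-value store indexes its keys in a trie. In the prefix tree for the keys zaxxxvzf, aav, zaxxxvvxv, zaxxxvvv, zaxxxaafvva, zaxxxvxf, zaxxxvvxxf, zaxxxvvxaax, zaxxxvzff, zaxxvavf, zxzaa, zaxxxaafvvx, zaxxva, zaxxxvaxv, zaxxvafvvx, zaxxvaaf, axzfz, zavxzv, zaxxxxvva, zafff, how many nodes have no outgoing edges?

Leaves are exactly the stored words that no other stored word extends.
Those words: "aav", "axzfz", "zafff", "zavxzv", "zaxxvaaf", "zaxxvafvvx", "zaxxvavf", "zaxxxaafvva", "zaxxxaafvvx", "zaxxxvaxv", "zaxxxvvv", "zaxxxvvxaax", "zaxxxvvxv", "zaxxxvvxxf", "zaxxxvxf", "zaxxxvzff", "zaxxxxvva", "zxzaa"
Leaf count: 18

18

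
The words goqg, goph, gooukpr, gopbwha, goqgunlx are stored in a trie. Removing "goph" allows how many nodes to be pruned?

A node on "goph"'s path can go only if nothing else ends at it or branches off below it.
The suffix "h" (1 node) is used only by "goph"; the node for "gop" still has the child "b", so pruning stops there.
Nodes removed: 1

1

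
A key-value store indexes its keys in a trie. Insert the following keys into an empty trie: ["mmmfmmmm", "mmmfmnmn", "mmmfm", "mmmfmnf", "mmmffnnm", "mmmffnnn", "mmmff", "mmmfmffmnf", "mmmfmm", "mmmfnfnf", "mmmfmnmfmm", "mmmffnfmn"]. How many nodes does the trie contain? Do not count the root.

32

For each word, the new-node count is its length minus the longest prefix already in the trie:
  "mmmfmmmm" → 8 new (m, m, m, f, m, m, m, m)
  "mmmfmnmn" → prefix "mmmfm" already present; 3 new (n, m, n)
  "mmmfm" → prefix "mmmfm" already present; 0 new (none)
  "mmmfmnf" → prefix "mmmfmn" already present; 1 new (f)
  "mmmffnnm" → prefix "mmmf" already present; 4 new (f, n, n, m)
  "mmmffnnn" → prefix "mmmffnn" already present; 1 new (n)
  "mmmff" → prefix "mmmff" already present; 0 new (none)
  "mmmfmffmnf" → prefix "mmmfm" already present; 5 new (f, f, m, n, f)
  "mmmfmm" → prefix "mmmfmm" already present; 0 new (none)
  "mmmfnfnf" → prefix "mmmf" already present; 4 new (n, f, n, f)
  "mmmfmnmfmm" → prefix "mmmfmnm" already present; 3 new (f, m, m)
  "mmmffnfmn" → prefix "mmmffn" already present; 3 new (f, m, n)
Total nodes = 8 + 3 + 0 + 1 + 4 + 1 + 0 + 5 + 0 + 4 + 3 + 3 = 32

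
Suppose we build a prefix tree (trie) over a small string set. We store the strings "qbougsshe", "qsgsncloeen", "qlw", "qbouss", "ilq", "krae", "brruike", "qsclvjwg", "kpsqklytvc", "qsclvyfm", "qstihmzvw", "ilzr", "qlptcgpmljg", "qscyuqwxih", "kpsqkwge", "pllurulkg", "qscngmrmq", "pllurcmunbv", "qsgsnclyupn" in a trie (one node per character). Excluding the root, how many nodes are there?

Insert word by word; a character creates a node only if that edge doesn't already exist:
  "qbougsshe" → 9 new (q, b, o, u, g, s, s, h, e)
  "qsgsncloeen" → prefix "q" already present; 10 new (s, g, s, n, c, l, o, e, e, n)
  "qlw" → prefix "q" already present; 2 new (l, w)
  "qbouss" → prefix "qbou" already present; 2 new (s, s)
  "ilq" → 3 new (i, l, q)
  "krae" → 4 new (k, r, a, e)
  "brruike" → 7 new (b, r, r, u, i, k, e)
  "qsclvjwg" → prefix "qs" already present; 6 new (c, l, v, j, w, g)
  "kpsqklytvc" → prefix "k" already present; 9 new (p, s, q, k, l, y, t, v, c)
  "qsclvyfm" → prefix "qsclv" already present; 3 new (y, f, m)
  "qstihmzvw" → prefix "qs" already present; 7 new (t, i, h, m, z, v, w)
  "ilzr" → prefix "il" already present; 2 new (z, r)
  "qlptcgpmljg" → prefix "ql" already present; 9 new (p, t, c, g, p, m, l, j, g)
  "qscyuqwxih" → prefix "qsc" already present; 7 new (y, u, q, w, x, i, h)
  "kpsqkwge" → prefix "kpsqk" already present; 3 new (w, g, e)
  "pllurulkg" → 9 new (p, l, l, u, r, u, l, k, g)
  "qscngmrmq" → prefix "qsc" already present; 6 new (n, g, m, r, m, q)
  "pllurcmunbv" → prefix "pllur" already present; 6 new (c, m, u, n, b, v)
  "qsgsnclyupn" → prefix "qsgsncl" already present; 4 new (y, u, p, n)
Total nodes = 9 + 10 + 2 + 2 + 3 + 4 + 7 + 6 + 9 + 3 + 7 + 2 + 9 + 7 + 3 + 9 + 6 + 6 + 4 = 108

108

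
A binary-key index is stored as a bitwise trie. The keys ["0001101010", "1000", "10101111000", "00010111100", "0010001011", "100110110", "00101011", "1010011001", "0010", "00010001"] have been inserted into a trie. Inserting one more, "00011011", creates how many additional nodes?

Walking "00011011" from the root, the first 7 characters ("0001101") follow existing edges; "1" is the first miss.
Each of the 1 remaining characters creates one node.

1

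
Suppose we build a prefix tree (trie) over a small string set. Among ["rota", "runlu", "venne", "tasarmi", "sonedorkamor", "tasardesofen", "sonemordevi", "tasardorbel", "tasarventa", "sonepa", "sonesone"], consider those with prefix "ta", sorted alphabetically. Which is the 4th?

tasarventa

DFS of the "ta" subtree visits, in order: "tasardesofen", "tasardorbel", "tasarmi", "tasarventa"
The 4th is tasarventa.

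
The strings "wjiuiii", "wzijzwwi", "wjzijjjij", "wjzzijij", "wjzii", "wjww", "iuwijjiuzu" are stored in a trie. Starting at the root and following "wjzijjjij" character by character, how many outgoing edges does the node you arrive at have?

0

Walk "wjzijjjij" from the root, arriving at one node.
No stored string extends past "wjzijjjij".
That node has 0 child edges.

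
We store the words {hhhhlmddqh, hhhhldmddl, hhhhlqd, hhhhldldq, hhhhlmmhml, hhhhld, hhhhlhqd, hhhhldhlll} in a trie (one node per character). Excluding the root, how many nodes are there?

31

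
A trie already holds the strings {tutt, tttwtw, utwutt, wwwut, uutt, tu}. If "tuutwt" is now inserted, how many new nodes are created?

The longest prefix of "tuutwt" already in the trie is "tu" (length 2).
New nodes needed: |"tuutwt"| − 2 = 6 − 2 = 4.

4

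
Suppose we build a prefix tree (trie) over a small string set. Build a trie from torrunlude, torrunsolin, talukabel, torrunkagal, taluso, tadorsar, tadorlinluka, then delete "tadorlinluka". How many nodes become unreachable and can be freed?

7

Walk "tadorlinluka" from the leaf back toward the root, removing each node that no remaining word uses.
The suffix "linluka" (7 nodes) is used only by "tadorlinluka"; the node for "tador" still has the child "s", so pruning stops there.
Nodes removed: 7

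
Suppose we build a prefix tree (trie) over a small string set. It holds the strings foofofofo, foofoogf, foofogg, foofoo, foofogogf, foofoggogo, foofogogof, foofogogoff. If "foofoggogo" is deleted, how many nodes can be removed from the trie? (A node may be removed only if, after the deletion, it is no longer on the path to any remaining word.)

3

After clearing the end-marker at "foofoggogo", prune upward until reaching a node still needed by another word.
The suffix "ogo" (3 nodes) is used only by "foofoggogo"; "foofogg" is itself a stored word, so pruning stops there.
Nodes removed: 3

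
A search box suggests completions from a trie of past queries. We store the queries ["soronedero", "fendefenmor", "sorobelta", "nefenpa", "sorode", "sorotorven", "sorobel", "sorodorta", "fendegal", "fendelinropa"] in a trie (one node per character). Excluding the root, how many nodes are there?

55

Count nodes per top-level branch (shared prefixes stored once):
  'f'-branch (fendefenmor, fendegal, fendelinropa): 21 nodes
  'n'-branch (nefenpa): 7 nodes
  's'-branch (sorobel, sorobelta, sorode, sorodorta, soronedero, sorotorven): 27 nodes
Sum: 55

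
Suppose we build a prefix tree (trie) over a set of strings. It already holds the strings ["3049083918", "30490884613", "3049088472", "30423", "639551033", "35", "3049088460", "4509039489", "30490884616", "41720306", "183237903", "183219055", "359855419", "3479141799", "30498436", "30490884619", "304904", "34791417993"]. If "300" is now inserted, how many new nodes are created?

1

"30" is already a path in the trie; the remaining "0" must be added.
Each of the 1 remaining characters creates one node.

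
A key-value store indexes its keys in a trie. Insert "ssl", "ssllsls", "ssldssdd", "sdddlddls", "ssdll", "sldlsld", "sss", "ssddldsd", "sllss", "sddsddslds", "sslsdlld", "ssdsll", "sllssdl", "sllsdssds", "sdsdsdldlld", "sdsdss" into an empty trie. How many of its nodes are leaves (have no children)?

14

A leaf is a node with no children — equivalently, the end of a word that is not a proper prefix of any other stored word.
Those words: "sdddlddls", "sddsddslds", "sdsdsdldlld", "sdsdss", "sldlsld", "sllsdssds", "sllssdl", "ssddldsd", "ssdll", "ssdsll", "ssldssdd", "ssllsls", "sslsdlld", "sss"
Leaf count: 14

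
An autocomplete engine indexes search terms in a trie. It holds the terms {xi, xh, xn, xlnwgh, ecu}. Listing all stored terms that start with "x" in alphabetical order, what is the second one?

xi

DFS of the "x" subtree visits, in order: "xh", "xi", "xlnwgh", "xn"
The 2nd is xi.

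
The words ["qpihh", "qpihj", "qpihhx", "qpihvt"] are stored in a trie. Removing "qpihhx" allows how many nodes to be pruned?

1

Walk "qpihhx" from the leaf back toward the root, removing each node that no remaining word uses.
The suffix "x" (1 node) is used only by "qpihhx"; "qpihh" is itself a stored word, so pruning stops there.
Nodes removed: 1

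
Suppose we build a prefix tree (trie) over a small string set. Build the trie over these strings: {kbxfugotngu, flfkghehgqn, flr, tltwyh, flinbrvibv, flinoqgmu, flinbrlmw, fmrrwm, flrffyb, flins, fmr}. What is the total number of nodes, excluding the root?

Trace insertions, counting only characters that open a new branch:
  "kbxfugotngu" → 11 new (k, b, x, f, u, g, o, t, n, g, u)
  "flfkghehgqn" → 11 new (f, l, f, k, g, h, e, h, g, q, n)
  "flr" → prefix "fl" already present; 1 new (r)
  "tltwyh" → 6 new (t, l, t, w, y, h)
  "flinbrvibv" → prefix "fl" already present; 8 new (i, n, b, r, v, i, b, v)
  "flinoqgmu" → prefix "flin" already present; 5 new (o, q, g, m, u)
  "flinbrlmw" → prefix "flinbr" already present; 3 new (l, m, w)
  "fmrrwm" → prefix "f" already present; 5 new (m, r, r, w, m)
  "flrffyb" → prefix "flr" already present; 4 new (f, f, y, b)
  "flins" → prefix "flin" already present; 1 new (s)
  "fmr" → prefix "fmr" already present; 0 new (none)
Total nodes = 11 + 11 + 1 + 6 + 8 + 5 + 3 + 5 + 4 + 1 + 0 = 55

55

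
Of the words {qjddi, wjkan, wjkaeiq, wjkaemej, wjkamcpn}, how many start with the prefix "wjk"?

Walk to "wjk"; the words in its subtree are exactly those with that prefix.
Words under "wjk": wjkaeiq, wjkaemej, wjkamcpn, wjkan
Count: 4

4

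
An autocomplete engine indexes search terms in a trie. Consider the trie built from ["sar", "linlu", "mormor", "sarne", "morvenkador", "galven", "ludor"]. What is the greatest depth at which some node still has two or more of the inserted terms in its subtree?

3

Look for the deepest trie node that still has at least two words in its subtree.
"mormor" and "morvenkador" agree on "mor" (3 characters) before diverging; nothing deeper is shared.
Longest shared-prefix length: 3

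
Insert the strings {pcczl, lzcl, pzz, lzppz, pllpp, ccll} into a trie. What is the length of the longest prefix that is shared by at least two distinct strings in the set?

Look for the deepest trie node that still has at least two words in its subtree.
"lzcl" and "lzppz" agree on "lz" (2 characters) before diverging; nothing deeper is shared.
Longest shared-prefix length: 2

2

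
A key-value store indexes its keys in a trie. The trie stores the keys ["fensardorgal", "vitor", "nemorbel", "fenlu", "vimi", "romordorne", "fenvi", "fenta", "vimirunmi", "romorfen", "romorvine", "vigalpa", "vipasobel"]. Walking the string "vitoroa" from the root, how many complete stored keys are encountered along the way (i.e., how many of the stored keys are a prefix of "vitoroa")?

Walk "vitoroa" from the root; an end-of-word marker is hit whenever a stored word is a prefix of "vitoroa".
Prefixes of the query that are stored words: "vitor"
Count: 1

1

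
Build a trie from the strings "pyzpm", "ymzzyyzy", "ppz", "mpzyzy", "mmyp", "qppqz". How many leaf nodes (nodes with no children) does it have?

6

A leaf is a node with no children — equivalently, the end of a word that is not a proper prefix of any other stored word.
Those words: "mmyp", "mpzyzy", "ppz", "pyzpm", "qppqz", "ymzzyyzy"
Leaf count: 6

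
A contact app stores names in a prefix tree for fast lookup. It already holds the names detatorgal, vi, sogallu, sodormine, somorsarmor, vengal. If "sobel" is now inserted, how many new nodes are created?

3

The longest prefix of "sobel" already in the trie is "so" (length 2).
Each of the 3 remaining characters creates one node.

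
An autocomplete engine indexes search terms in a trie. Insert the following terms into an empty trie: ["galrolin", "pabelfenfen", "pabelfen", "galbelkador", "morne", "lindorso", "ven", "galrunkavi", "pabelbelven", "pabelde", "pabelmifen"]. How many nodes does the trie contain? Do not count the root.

62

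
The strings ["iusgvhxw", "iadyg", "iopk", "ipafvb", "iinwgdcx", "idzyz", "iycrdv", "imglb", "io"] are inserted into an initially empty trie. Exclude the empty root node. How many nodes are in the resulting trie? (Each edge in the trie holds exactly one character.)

40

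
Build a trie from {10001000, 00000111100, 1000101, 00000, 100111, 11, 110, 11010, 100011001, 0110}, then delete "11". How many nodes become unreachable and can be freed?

0

After clearing the end-marker at "11", prune upward until reaching a node still needed by another word.
Every node on "11" is still needed (e.g. by "110"), so nothing is freed.
Nodes removed: 0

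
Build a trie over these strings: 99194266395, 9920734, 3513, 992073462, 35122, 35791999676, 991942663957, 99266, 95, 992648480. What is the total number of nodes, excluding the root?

42

Insert word by word; a character creates a node only if that edge doesn't already exist:
  "99194266395" → 11 new (9, 9, 1, 9, 4, 2, 6, 6, 3, 9, 5)
  "9920734" → prefix "99" already present; 5 new (2, 0, 7, 3, 4)
  "3513" → 4 new (3, 5, 1, 3)
  "992073462" → prefix "9920734" already present; 2 new (6, 2)
  "35122" → prefix "351" already present; 2 new (2, 2)
  "35791999676" → prefix "35" already present; 9 new (7, 9, 1, 9, 9, 9, 6, 7, 6)
  "991942663957" → prefix "99194266395" already present; 1 new (7)
  "99266" → prefix "992" already present; 2 new (6, 6)
  "95" → prefix "9" already present; 1 new (5)
  "992648480" → prefix "9926" already present; 5 new (4, 8, 4, 8, 0)
Total nodes = 11 + 5 + 4 + 2 + 2 + 9 + 1 + 2 + 1 + 5 = 42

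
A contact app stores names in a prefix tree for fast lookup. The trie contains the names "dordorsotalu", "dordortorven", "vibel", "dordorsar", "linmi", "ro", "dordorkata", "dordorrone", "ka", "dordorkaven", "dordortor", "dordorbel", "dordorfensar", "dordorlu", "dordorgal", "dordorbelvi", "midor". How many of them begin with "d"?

Walk to "d"; the words in its subtree are exactly those with that prefix.
Words under "d": dordorbel, dordorbelvi, dordorfensar, dordorgal, dordorkata, dordorkaven, dordorlu, dordorrone, dordorsar, dordorsotalu, dordortor, dordortorven
Count: 12

12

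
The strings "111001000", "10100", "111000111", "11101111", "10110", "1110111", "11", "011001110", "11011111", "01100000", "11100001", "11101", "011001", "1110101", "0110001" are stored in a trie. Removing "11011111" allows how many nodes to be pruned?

6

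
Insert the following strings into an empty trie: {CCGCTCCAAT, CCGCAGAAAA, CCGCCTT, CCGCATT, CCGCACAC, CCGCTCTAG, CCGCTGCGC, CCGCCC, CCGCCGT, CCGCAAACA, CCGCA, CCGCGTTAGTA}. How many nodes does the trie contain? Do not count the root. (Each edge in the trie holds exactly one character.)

45

For each word, the new-node count is its length minus the longest prefix already in the trie:
  "CCGCTCCAAT" → 10 new (C, C, G, C, T, C, C, A, A, T)
  "CCGCAGAAAA" → prefix "CCGC" already present; 6 new (A, G, A, A, A, A)
  "CCGCCTT" → prefix "CCGC" already present; 3 new (C, T, T)
  "CCGCATT" → prefix "CCGCA" already present; 2 new (T, T)
  "CCGCACAC" → prefix "CCGCA" already present; 3 new (C, A, C)
  "CCGCTCTAG" → prefix "CCGCTC" already present; 3 new (T, A, G)
  "CCGCTGCGC" → prefix "CCGCT" already present; 4 new (G, C, G, C)
  "CCGCCC" → prefix "CCGCC" already present; 1 new (C)
  "CCGCCGT" → prefix "CCGCC" already present; 2 new (G, T)
  "CCGCAAACA" → prefix "CCGCA" already present; 4 new (A, A, C, A)
  "CCGCA" → prefix "CCGCA" already present; 0 new (none)
  "CCGCGTTAGTA" → prefix "CCGC" already present; 7 new (G, T, T, A, G, T, A)
Total nodes = 10 + 6 + 3 + 2 + 3 + 3 + 4 + 1 + 2 + 4 + 0 + 7 = 45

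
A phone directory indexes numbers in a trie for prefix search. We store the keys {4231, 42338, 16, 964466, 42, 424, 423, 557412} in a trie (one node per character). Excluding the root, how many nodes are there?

21

For each word, the new-node count is its length minus the longest prefix already in the trie:
  "4231" → 4 new (4, 2, 3, 1)
  "42338" → prefix "423" already present; 2 new (3, 8)
  "16" → 2 new (1, 6)
  "964466" → 6 new (9, 6, 4, 4, 6, 6)
  "42" → prefix "42" already present; 0 new (none)
  "424" → prefix "42" already present; 1 new (4)
  "423" → prefix "423" already present; 0 new (none)
  "557412" → 6 new (5, 5, 7, 4, 1, 2)
Total nodes = 4 + 2 + 2 + 6 + 0 + 1 + 0 + 6 = 21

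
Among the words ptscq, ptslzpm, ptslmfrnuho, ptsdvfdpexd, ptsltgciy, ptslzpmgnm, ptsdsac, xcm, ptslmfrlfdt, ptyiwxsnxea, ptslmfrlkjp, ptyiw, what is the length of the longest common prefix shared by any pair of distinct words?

8

The deepest shared node is where two words last agree before diverging.
"ptslmfrlfdt" and "ptslmfrlkjp" agree on "ptslmfrl" (8 characters) before diverging; nothing deeper is shared.
Longest shared-prefix length: 8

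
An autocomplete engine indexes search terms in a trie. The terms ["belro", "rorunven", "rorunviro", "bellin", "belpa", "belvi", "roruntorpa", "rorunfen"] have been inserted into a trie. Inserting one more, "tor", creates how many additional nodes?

"tor" shares no prefix with any stored word, so all 3 characters open new nodes.
3 − 0 = 3 new nodes.

3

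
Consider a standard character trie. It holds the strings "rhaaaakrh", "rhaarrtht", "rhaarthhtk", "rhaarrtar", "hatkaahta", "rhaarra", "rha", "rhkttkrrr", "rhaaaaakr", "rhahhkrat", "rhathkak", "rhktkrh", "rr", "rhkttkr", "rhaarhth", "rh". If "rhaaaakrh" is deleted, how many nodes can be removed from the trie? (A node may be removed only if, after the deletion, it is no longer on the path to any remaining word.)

Walk "rhaaaakrh" from the leaf back toward the root, removing each node that no remaining word uses.
The suffix "krh" (3 nodes) is used only by "rhaaaakrh"; the node for "rhaaaa" still has the child "a", so pruning stops there.
Nodes removed: 3

3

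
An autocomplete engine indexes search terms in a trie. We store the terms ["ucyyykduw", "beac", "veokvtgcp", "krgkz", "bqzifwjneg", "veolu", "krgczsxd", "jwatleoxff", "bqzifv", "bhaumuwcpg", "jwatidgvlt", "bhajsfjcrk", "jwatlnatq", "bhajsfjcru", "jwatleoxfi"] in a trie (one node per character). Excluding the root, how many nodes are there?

Trace insertions, counting only characters that open a new branch:
  "ucyyykduw" → 9 new (u, c, y, y, y, k, d, u, w)
  "beac" → 4 new (b, e, a, c)
  "veokvtgcp" → 9 new (v, e, o, k, v, t, g, c, p)
  "krgkz" → 5 new (k, r, g, k, z)
  "bqzifwjneg" → prefix "b" already present; 9 new (q, z, i, f, w, j, n, e, g)
  "veolu" → prefix "veo" already present; 2 new (l, u)
  "krgczsxd" → prefix "krg" already present; 5 new (c, z, s, x, d)
  "jwatleoxff" → 10 new (j, w, a, t, l, e, o, x, f, f)
  "bqzifv" → prefix "bqzif" already present; 1 new (v)
  "bhaumuwcpg" → prefix "b" already present; 9 new (h, a, u, m, u, w, c, p, g)
  "jwatidgvlt" → prefix "jwat" already present; 6 new (i, d, g, v, l, t)
  "bhajsfjcrk" → prefix "bha" already present; 7 new (j, s, f, j, c, r, k)
  "jwatlnatq" → prefix "jwatl" already present; 4 new (n, a, t, q)
  "bhajsfjcru" → prefix "bhajsfjcr" already present; 1 new (u)
  "jwatleoxfi" → prefix "jwatleoxf" already present; 1 new (i)
Total nodes = 9 + 4 + 9 + 5 + 9 + 2 + 5 + 10 + 1 + 9 + 6 + 7 + 4 + 1 + 1 = 82

82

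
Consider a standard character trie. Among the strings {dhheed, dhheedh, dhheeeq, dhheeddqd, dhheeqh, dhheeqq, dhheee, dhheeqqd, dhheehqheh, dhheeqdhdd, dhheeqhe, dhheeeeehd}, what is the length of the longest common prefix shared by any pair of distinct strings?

7

Equivalently: take the maximum, over all pairs, of their longest common prefix length.
e.g. "dhheeqh" and "dhheeqhe" share the prefix "dhheeqh" of length 7; no pair shares a longer one.
Longest shared-prefix length: 7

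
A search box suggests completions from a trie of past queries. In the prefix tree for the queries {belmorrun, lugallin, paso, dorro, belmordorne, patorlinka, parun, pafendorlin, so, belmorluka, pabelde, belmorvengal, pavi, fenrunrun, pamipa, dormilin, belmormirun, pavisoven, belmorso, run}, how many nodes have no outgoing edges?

Leaves are exactly the stored words that no other stored word extends.
Those words: "belmordorne", "belmorluka", "belmormirun", "belmorrun", "belmorso", "belmorvengal", "dormilin", "dorro", "fenrunrun", "lugallin", "pabelde", "pafendorlin", "pamipa", "parun", "paso", "patorlinka", "pavisoven", "run", "so"
Leaf count: 19

19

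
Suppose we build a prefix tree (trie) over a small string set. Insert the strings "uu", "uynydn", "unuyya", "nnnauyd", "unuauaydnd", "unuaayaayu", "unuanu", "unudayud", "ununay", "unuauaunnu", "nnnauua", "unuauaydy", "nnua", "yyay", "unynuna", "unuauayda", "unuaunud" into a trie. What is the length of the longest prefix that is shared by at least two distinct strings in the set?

8

Look for the deepest trie node that still has at least two words in its subtree.
"unuauayda" and "unuauaydnd" agree on "unuauayd" (8 characters) before diverging; nothing deeper is shared.
Longest shared-prefix length: 8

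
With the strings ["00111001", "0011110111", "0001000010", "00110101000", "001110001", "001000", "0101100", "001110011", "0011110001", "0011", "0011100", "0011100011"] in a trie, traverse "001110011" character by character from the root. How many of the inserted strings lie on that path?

Walk "001110011" from the root; an end-of-word marker is hit whenever a stored word is a prefix of "001110011".
Prefixes of the query that are stored words: "0011", "0011100", "00111001", "001110011"
Count: 4

4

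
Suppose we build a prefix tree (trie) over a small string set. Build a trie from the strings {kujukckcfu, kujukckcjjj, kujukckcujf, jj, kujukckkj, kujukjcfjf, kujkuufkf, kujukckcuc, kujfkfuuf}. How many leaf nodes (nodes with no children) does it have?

9

A leaf is a node with no children — equivalently, the end of a word that is not a proper prefix of any other stored word.
Those words: "jj", "kujfkfuuf", "kujkuufkf", "kujukckcfu", "kujukckcjjj", "kujukckcuc", "kujukckcujf", "kujukckkj", "kujukjcfjf"
Leaf count: 9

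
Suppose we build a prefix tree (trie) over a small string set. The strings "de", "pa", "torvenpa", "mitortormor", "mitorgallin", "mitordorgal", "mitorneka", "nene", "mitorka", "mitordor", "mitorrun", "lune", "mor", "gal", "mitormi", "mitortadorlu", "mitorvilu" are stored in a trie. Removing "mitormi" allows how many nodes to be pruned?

2

Walk "mitormi" from the leaf back toward the root, removing each node that no remaining word uses.
The suffix "mi" (2 nodes) is used only by "mitormi"; the node for "mitor" still has the child "t", so pruning stops there.
Nodes removed: 2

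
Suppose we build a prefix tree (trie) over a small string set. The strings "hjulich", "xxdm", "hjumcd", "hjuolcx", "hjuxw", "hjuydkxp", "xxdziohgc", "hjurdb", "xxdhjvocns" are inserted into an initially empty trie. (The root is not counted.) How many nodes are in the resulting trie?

41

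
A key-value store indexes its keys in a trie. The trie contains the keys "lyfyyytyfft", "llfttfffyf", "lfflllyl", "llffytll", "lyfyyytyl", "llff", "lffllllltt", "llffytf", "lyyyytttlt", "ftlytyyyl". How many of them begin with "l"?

Traverse to the node for "l", then collect every word in that subtree.
Matches: "lffllllltt", "lfflllyl", "llff", "llffytf", "llffytll", "llfttfffyf", "lyfyyytyfft", "lyfyyytyl", "lyyyytttlt"
Count: 9

9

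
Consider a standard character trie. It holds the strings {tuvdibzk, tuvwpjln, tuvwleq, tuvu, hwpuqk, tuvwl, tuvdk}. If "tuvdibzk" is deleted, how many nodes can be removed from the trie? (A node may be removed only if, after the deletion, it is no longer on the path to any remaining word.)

Walk "tuvdibzk" from the leaf back toward the root, removing each node that no remaining word uses.
The suffix "ibzk" (4 nodes) is used only by "tuvdibzk"; the node for "tuvd" still has the child "k", so pruning stops there.
Nodes removed: 4

4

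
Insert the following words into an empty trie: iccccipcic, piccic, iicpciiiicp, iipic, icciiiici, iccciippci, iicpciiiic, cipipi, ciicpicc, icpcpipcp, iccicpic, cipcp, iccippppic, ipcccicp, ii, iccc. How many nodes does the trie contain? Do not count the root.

For each word, the new-node count is its length minus the longest prefix already in the trie:
  "iccccipcic" → 10 new (i, c, c, c, c, i, p, c, i, c)
  "piccic" → 6 new (p, i, c, c, i, c)
  "iicpciiiicp" → prefix "i" already present; 10 new (i, c, p, c, i, i, i, i, c, p)
  "iipic" → prefix "ii" already present; 3 new (p, i, c)
  "icciiiici" → prefix "icc" already present; 6 new (i, i, i, i, c, i)
  "iccciippci" → prefix "iccc" already present; 6 new (i, i, p, p, c, i)
  "iicpciiiic" → prefix "iicpciiiic" already present; 0 new (none)
  "cipipi" → 6 new (c, i, p, i, p, i)
  "ciicpicc" → prefix "ci" already present; 6 new (i, c, p, i, c, c)
  "icpcpipcp" → prefix "ic" already present; 7 new (p, c, p, i, p, c, p)
  "iccicpic" → prefix "icci" already present; 4 new (c, p, i, c)
  "cipcp" → prefix "cip" already present; 2 new (c, p)
  "iccippppic" → prefix "icci" already present; 6 new (p, p, p, p, i, c)
  "ipcccicp" → prefix "i" already present; 7 new (p, c, c, c, i, c, p)
  "ii" → prefix "ii" already present; 0 new (none)
  "iccc" → prefix "iccc" already present; 0 new (none)
Total nodes = 10 + 6 + 10 + 3 + 6 + 6 + 0 + 6 + 6 + 7 + 4 + 2 + 6 + 7 + 0 + 0 = 79

79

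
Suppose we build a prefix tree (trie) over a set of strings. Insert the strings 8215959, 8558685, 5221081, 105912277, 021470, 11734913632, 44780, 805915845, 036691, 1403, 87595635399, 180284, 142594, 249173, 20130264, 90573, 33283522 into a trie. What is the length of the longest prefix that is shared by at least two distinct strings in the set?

The deepest shared node is where two words last agree before diverging.
"1403" and "142594" agree on "14" (2 characters) before diverging; nothing deeper is shared.
Longest shared-prefix length: 2

2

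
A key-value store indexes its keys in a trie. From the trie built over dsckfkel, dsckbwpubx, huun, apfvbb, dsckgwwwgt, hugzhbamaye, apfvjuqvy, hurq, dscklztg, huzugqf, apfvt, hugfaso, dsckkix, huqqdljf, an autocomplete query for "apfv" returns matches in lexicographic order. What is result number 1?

Filter for "apfv…" and sort: "apfvbb", "apfvjuqvy", "apfvt"
Position 1: apfvbb

apfvbb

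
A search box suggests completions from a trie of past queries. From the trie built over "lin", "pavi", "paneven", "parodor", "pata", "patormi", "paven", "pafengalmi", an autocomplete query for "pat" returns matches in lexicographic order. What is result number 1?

Filter for "pat…" and sort: "pata", "patormi"
The 1st is pata.

pata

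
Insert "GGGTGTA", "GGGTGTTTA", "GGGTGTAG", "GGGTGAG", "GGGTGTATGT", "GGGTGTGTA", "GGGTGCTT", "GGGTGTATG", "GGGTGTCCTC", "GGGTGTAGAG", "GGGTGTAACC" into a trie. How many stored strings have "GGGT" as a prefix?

11

Traverse to the node for "GGGT", then collect every word in that subtree.
Matches: "GGGTGAG", "GGGTGCTT", "GGGTGTA", "GGGTGTAACC", "GGGTGTAG", "GGGTGTAGAG", "GGGTGTATG", "GGGTGTATGT", "GGGTGTCCTC", "GGGTGTGTA", "GGGTGTTTA"
Count: 11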